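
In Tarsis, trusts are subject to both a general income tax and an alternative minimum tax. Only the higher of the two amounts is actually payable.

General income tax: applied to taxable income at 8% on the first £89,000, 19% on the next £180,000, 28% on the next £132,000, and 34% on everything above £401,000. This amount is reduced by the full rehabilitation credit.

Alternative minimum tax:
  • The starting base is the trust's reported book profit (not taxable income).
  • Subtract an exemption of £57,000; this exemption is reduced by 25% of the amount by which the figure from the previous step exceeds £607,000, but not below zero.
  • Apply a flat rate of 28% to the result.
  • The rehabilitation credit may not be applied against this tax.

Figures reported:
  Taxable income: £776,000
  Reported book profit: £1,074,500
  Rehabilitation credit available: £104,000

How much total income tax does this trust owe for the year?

£300,860

General income tax:
  £89,000 × 8% = £7,120
  £180,000 × 19% = £34,200
  £132,000 × 28% = £36,960
  £375,000 × 34% = £127,500
  → £205,780
  Less rehabilitation credit £104,000 → £101,780

Alternative minimum tax:
  Base (reported book profit): £1,074,500
  Exemption: 25% × (£1,074,500 − £607,000) = £116,875 ≥ £57,000, so the exemption is fully phased out
  Base: £1,074,500 − £0 = £1,074,500
  £1,074,500 × 28% = £300,860

£300,860 > £101,780, so the alternative minimum tax is the binding amount.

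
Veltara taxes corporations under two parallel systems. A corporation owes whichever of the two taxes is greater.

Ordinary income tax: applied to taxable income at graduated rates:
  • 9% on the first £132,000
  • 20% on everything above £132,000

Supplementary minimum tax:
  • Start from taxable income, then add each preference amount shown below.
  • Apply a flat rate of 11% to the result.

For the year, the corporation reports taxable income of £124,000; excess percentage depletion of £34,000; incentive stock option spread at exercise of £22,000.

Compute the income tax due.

Ordinary income tax:
  £124,000 × 9% = £11,160

Supplementary minimum tax:
  Adjusted income: £124,000 + £34,000 + £22,000 = £180,000
  £180,000 × 11% = £19,800

£19,800 > £11,160, so the supplementary minimum tax is the binding amount.

£19,800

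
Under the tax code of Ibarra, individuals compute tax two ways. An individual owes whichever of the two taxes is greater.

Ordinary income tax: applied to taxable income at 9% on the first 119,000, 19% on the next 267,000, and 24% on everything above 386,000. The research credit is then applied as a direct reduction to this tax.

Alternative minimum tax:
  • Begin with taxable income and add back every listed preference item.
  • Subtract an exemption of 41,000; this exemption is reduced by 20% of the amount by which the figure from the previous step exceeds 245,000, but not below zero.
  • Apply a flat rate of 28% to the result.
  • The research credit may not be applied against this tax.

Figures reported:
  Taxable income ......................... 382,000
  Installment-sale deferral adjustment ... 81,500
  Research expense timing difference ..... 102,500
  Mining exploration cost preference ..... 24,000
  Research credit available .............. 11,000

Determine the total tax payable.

Alternative minimum tax:
  Adjusted income: 382,000 + 81,500 + 102,500 + 24,000 = 590,000
  Exemption: 20% × (590,000 − 245,000) = 69,000 ≥ 41,000, so the exemption is fully phased out
  Base: 590,000 − 0 = 590,000
  590,000 × 28% = 165,200

Ordinary income tax:
  119,000 × 9% = 10,710
  263,000 × 19% = 49,970
  → 60,680
  Less research credit 11,000 → 49,680

165,200 > 49,680, so the alternative minimum tax is the binding amount.

165,200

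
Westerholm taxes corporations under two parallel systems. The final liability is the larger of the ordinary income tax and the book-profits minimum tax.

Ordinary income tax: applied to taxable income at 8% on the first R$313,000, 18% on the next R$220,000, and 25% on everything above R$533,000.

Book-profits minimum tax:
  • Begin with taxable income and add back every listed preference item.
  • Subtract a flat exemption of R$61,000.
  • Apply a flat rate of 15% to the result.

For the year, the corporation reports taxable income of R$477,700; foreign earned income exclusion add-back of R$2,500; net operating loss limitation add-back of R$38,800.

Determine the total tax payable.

R$68,700

Book-profits minimum tax:
  Adjusted income: R$477,700 + R$2,500 + R$38,800 = R$519,000
  Less exemption R$61,000 → base R$458,000
  R$458,000 × 15% = R$68,700

Ordinary income tax:
  R$313,000 × 8% = R$25,040
  R$164,700 × 18% = R$29,646
  → R$54,686

R$68,700 > R$54,686, so the book-profits minimum tax is the binding amount.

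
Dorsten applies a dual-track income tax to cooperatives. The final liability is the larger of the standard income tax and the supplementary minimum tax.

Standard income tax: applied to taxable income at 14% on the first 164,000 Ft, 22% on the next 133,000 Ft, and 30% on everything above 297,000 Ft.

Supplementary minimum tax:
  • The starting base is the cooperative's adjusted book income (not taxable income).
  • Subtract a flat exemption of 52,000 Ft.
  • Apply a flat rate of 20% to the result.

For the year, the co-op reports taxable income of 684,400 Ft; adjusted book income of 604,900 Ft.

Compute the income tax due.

168,440 Ft

Standard income tax:
  164,000 Ft × 14% = 22,960 Ft
  133,000 Ft × 22% = 29,260 Ft
  387,400 Ft × 30% = 116,220 Ft
  → 168,440 Ft

Supplementary minimum tax:
  Base (adjusted book income): 604,900 Ft
  Less exemption 52,000 Ft → base 552,900 Ft
  552,900 Ft × 20% = 110,580 Ft

168,440 Ft > 110,580 Ft, so the standard income tax governs.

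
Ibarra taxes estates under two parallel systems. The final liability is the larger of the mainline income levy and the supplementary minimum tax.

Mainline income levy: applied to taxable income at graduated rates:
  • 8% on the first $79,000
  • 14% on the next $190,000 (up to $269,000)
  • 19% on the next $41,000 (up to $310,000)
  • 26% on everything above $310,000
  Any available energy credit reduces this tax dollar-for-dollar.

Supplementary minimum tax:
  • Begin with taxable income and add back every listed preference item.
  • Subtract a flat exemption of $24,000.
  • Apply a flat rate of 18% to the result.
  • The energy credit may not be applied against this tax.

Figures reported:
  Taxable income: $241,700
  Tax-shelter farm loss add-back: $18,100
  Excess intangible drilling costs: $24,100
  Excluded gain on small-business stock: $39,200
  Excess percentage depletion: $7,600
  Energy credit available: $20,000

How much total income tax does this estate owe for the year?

$55,206

Supplementary minimum tax:
  Adjusted income: $241,700 + $18,100 + $24,100 + $39,200 + $7,600 = $330,700
  Less exemption $24,000 → base $306,700
  $306,700 × 18% = $55,206

Mainline income levy:
  $79,000 × 8% = $6,320
  $162,700 × 14% = $22,778
  → $29,098
  Less energy credit $20,000 → $9,098

$55,206 > $9,098, so the supplementary minimum tax is the binding amount.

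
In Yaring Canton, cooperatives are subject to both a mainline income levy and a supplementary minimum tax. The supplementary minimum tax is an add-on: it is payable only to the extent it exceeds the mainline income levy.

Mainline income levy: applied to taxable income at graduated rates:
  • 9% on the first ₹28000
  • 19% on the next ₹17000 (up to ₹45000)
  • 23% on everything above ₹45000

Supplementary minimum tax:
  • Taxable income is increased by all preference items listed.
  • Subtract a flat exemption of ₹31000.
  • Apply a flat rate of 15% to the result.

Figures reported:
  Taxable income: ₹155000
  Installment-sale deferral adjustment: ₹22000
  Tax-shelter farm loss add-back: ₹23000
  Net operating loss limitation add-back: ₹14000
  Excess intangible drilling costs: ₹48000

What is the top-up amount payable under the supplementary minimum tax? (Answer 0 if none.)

Supplementary minimum tax:
  Adjusted income: ₹155000 + ₹22000 + ₹23000 + ₹14000 + ₹48000 = ₹262000
  Less exemption ₹31000 → base ₹231000
  ₹231000 × 15% = ₹34650

Mainline income levy:
  ₹28000 × 9% = ₹2520
  ₹17000 × 19% = ₹3230
  ₹110000 × 23% = ₹25300
  → ₹31050

Excess of supplementary minimum tax over mainline income levy: ₹34650 − ₹31050 = ₹3600.

₹3600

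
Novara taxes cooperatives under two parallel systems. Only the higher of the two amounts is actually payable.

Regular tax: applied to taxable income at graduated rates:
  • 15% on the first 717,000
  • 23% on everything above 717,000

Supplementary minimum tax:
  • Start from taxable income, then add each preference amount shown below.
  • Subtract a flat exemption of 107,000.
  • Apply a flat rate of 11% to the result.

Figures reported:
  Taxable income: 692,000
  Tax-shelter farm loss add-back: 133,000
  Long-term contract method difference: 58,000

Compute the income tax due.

103,800

Regular tax:
  692,000 × 15% = 103,800

Supplementary minimum tax:
  Adjusted income: 692,000 + 133,000 + 58,000 = 883,000
  Less exemption 107,000 → base 776,000
  776,000 × 11% = 85,360

103,800 > 85,360, so the regular tax governs.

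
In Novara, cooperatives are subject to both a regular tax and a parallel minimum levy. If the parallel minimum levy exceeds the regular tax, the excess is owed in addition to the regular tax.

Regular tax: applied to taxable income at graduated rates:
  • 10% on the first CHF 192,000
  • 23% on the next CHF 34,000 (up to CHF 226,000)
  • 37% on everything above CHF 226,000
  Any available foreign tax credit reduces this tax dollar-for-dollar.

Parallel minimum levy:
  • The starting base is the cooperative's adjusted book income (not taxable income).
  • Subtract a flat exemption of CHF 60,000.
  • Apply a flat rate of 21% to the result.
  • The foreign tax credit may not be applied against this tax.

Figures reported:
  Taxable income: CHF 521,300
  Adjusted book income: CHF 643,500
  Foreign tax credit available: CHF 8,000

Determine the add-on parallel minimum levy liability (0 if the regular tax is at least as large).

CHF 0

Parallel minimum levy:
  Base (adjusted book income): CHF 643,500
  Less exemption CHF 60,000 → base CHF 583,500
  CHF 583,500 × 21% = CHF 122,535

Regular tax:
  CHF 192,000 × 10% = CHF 19,200
  CHF 34,000 × 23% = CHF 7,820
  CHF 295,300 × 37% = CHF 109,261
  → CHF 136,281
  Less foreign tax credit CHF 8,000 → CHF 128,281

CHF 122,535 ≤ CHF 128,281, so no add-on is due.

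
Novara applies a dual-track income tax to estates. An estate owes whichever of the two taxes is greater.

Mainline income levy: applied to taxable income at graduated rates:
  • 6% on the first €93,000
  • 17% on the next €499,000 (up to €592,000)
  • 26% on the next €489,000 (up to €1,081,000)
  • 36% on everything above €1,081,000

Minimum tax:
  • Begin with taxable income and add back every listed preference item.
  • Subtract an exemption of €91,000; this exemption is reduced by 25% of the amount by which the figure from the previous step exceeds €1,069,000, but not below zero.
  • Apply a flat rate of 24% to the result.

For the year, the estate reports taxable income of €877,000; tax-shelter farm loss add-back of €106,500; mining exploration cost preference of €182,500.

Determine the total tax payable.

€263,820

Minimum tax:
  Adjusted income: €877,000 + €106,500 + €182,500 = €1,166,000
  Exemption: €91,000 − 25% × (€1,166,000 − €1,069,000) = €91,000 − €24,250 = €66,750
  Base: €1,166,000 − €66,750 = €1,099,250
  €1,099,250 × 24% = €263,820

Mainline income levy:
  €93,000 × 6% = €5,580
  €499,000 × 17% = €84,830
  €285,000 × 26% = €74,100
  → €164,510

€263,820 > €164,510, so the minimum tax is the binding amount.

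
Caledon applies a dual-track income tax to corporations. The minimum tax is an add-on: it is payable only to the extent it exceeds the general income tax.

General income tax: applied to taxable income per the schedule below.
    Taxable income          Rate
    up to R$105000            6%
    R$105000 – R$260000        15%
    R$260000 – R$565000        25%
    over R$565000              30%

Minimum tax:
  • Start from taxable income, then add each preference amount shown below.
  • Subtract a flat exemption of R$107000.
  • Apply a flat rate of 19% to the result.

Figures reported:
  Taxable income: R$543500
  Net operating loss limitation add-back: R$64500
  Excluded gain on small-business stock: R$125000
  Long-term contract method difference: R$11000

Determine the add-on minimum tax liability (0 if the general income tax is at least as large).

General income tax:
  R$105000 × 6% = R$6300
  R$155000 × 15% = R$23250
  R$283500 × 25% = R$70875
  → R$100425

Minimum tax:
  Adjusted income: R$543500 + R$64500 + R$125000 + R$11000 = R$744000
  Less exemption R$107000 → base R$637000
  R$637000 × 19% = R$121030

Excess of minimum tax over general income tax: R$121030 − R$100425 = R$20605.

R$20605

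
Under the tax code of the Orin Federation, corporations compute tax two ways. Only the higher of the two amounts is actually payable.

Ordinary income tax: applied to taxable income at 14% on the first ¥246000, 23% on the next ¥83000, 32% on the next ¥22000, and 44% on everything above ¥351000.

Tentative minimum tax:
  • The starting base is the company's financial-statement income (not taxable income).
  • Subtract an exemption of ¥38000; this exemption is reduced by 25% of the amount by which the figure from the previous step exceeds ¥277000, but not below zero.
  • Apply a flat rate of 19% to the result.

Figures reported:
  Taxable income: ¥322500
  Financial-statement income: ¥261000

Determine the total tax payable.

¥52035

Tentative minimum tax:
  Base (financial-statement income): ¥261000
  Exemption: ¥261000 ≤ ¥277000, so full ¥38000 applies
  Base: ¥261000 − ¥38000 = ¥223000
  ¥223000 × 19% = ¥42370

Ordinary income tax:
  ¥246000 × 14% = ¥34440
  ¥76500 × 23% = ¥17595
  → ¥52035

¥52035 > ¥42370, so the ordinary income tax governs.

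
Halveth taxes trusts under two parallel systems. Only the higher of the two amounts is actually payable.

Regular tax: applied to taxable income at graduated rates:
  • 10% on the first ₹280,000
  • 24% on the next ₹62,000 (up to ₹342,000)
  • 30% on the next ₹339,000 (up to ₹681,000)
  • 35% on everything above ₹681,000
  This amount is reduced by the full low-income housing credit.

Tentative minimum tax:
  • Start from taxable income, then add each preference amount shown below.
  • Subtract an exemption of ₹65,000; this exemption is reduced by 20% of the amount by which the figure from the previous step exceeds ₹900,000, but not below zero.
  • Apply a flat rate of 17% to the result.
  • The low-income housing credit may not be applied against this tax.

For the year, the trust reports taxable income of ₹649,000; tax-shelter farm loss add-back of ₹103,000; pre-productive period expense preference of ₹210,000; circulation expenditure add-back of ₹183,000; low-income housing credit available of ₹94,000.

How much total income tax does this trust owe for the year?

Regular tax:
  ₹280,000 × 10% = ₹28,000
  ₹62,000 × 24% = ₹14,880
  ₹307,000 × 30% = ₹92,100
  → ₹134,980
  Less low-income housing credit ₹94,000 → ₹40,980

Tentative minimum tax:
  Adjusted income: ₹649,000 + ₹103,000 + ₹210,000 + ₹183,000 = ₹1,145,000
  Exemption: ₹65,000 − 20% × (₹1,145,000 − ₹900,000) = ₹65,000 − ₹49,000 = ₹16,000
  Base: ₹1,145,000 − ₹16,000 = ₹1,129,000
  ₹1,129,000 × 17% = ₹191,930

₹191,930 > ₹40,980, so the tentative minimum tax is the binding amount.

₹191,930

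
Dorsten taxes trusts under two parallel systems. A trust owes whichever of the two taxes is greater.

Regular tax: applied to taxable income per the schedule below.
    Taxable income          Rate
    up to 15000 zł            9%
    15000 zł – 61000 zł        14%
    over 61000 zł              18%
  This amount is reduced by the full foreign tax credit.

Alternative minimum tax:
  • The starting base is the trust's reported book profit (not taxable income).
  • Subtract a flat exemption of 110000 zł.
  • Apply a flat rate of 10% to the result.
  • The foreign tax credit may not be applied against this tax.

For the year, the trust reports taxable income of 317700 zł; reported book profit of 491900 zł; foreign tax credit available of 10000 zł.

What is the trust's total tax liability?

Regular tax:
  15000 zł × 9% = 1350 zł
  46000 zł × 14% = 6440 zł
  256700 zł × 18% = 46206 zł
  → 53996 zł
  Less foreign tax credit 10000 zł → 43996 zł

Alternative minimum tax:
  Base (reported book profit): 491900 zł
  Less exemption 110000 zł → base 381900 zł
  381900 zł × 10% = 38190 zł

43996 zł > 38190 zł, so the regular tax governs.

43996 zł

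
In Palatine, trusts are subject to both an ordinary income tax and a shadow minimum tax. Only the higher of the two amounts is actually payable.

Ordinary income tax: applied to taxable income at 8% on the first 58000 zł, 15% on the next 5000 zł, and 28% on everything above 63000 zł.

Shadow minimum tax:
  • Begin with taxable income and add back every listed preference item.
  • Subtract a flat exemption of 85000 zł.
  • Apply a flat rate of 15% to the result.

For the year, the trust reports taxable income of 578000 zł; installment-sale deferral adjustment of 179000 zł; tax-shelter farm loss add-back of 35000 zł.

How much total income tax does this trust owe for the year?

149590 zł

Shadow minimum tax:
  Adjusted income: 578000 zł + 179000 zł + 35000 zł = 792000 zł
  Less exemption 85000 zł → base 707000 zł
  707000 zł × 15% = 106050 zł

Ordinary income tax:
  58000 zł × 8% = 4640 zł
  5000 zł × 15% = 750 zł
  515000 zł × 28% = 144200 zł
  → 149590 zł

149590 zł > 106050 zł, so the ordinary income tax governs.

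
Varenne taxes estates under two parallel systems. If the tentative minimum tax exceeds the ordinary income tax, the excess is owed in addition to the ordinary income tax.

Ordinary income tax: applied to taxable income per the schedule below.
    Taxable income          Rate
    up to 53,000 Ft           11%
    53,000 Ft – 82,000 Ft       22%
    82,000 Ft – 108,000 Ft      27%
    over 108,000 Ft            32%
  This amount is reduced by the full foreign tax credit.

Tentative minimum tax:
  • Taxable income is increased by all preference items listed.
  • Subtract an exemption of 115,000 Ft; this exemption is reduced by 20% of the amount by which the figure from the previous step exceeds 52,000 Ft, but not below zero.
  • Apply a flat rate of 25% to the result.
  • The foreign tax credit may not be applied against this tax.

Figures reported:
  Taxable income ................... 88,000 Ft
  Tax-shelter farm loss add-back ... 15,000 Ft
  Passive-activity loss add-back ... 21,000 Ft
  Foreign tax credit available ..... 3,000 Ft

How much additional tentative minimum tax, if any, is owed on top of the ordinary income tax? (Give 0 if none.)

0 Ft

Tentative minimum tax:
  Adjusted income: 88,000 Ft + 15,000 Ft + 21,000 Ft = 124,000 Ft
  Exemption: 115,000 Ft − 20% × (124,000 Ft − 52,000 Ft) = 115,000 Ft − 14,400 Ft = 100,600 Ft
  Base: 124,000 Ft − 100,600 Ft = 23,400 Ft
  23,400 Ft × 25% = 5,850 Ft

Ordinary income tax:
  53,000 Ft × 11% = 5,830 Ft
  29,000 Ft × 22% = 6,380 Ft
  6,000 Ft × 27% = 1,620 Ft
  → 13,830 Ft
  Less foreign tax credit 3,000 Ft → 10,830 Ft

5,850 Ft ≤ 10,830 Ft, so no add-on is due.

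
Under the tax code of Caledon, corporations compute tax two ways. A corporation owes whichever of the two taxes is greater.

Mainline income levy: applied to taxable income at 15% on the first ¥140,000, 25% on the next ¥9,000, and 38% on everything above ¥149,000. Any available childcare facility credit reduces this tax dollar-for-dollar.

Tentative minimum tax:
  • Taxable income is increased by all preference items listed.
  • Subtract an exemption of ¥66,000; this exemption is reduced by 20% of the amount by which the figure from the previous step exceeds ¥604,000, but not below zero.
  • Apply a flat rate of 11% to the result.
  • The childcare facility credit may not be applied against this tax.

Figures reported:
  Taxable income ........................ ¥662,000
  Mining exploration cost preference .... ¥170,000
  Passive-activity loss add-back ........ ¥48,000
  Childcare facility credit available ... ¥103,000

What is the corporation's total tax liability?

Tentative minimum tax:
  Adjusted income: ¥662,000 + ¥170,000 + ¥48,000 = ¥880,000
  Exemption: ¥66,000 − 20% × (¥880,000 − ¥604,000) = ¥66,000 − ¥55,200 = ¥10,800
  Base: ¥880,000 − ¥10,800 = ¥869,200
  ¥869,200 × 11% = ¥95,612

Mainline income levy:
  ¥140,000 × 15% = ¥21,000
  ¥9,000 × 25% = ¥2,250
  ¥513,000 × 38% = ¥194,940
  → ¥218,190
  Less childcare facility credit ¥103,000 → ¥115,190

¥115,190 > ¥95,612, so the mainline income levy governs.

¥115,190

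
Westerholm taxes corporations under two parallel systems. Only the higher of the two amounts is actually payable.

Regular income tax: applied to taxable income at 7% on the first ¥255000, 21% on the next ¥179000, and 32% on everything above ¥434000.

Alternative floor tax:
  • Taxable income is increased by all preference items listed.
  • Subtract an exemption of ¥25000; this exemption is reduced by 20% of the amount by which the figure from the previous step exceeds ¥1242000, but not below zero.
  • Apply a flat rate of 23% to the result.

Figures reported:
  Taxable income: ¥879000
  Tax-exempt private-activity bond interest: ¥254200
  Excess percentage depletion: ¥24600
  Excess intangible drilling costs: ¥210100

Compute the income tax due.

Regular income tax:
  ¥255000 × 7% = ¥17850
  ¥179000 × 21% = ¥37590
  ¥445000 × 32% = ¥142400
  → ¥197840

Alternative floor tax:
  Adjusted income: ¥879000 + ¥254200 + ¥24600 + ¥210100 = ¥1367900
  Exemption: 20% × (¥1367900 − ¥1242000) = ¥25180 ≥ ¥25000, so the exemption is fully phased out
  Base: ¥1367900 − ¥0 = ¥1367900
  ¥1367900 × 23% = ¥314617

¥314617 > ¥197840, so the alternative floor tax is the binding amount.

¥314617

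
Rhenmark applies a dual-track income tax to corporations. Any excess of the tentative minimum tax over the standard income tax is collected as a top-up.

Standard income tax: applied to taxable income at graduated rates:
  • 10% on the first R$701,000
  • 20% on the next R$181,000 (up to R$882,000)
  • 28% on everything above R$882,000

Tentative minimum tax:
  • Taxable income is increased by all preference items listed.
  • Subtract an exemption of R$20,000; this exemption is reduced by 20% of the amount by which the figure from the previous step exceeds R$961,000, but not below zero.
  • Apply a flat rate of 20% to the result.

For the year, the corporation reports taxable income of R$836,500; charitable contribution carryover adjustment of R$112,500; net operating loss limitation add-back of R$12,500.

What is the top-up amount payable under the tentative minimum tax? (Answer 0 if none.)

Standard income tax:
  R$701,000 × 10% = R$70,100
  R$135,500 × 20% = R$27,100
  → R$97,200

Tentative minimum tax:
  Adjusted income: R$836,500 + R$112,500 + R$12,500 = R$961,500
  Exemption: R$20,000 − 20% × (R$961,500 − R$961,000) = R$20,000 − R$100 = R$19,900
  Base: R$961,500 − R$19,900 = R$941,600
  R$941,600 × 20% = R$188,320

Excess of tentative minimum tax over standard income tax: R$188,320 − R$97,200 = R$91,120.

R$91,120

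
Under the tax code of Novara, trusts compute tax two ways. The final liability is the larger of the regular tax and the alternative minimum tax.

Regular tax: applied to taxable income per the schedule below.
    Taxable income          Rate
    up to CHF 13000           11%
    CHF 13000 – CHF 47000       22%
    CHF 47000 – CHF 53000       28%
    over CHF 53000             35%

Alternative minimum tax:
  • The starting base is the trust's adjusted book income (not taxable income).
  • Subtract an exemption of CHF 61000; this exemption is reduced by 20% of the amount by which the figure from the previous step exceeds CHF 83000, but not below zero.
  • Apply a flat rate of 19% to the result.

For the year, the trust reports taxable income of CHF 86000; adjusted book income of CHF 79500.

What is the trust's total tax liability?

Regular tax:
  CHF 13000 × 11% = CHF 1430
  CHF 34000 × 22% = CHF 7480
  CHF 6000 × 28% = CHF 1680
  CHF 33000 × 35% = CHF 11550
  → CHF 22140

Alternative minimum tax:
  Base (adjusted book income): CHF 79500
  Exemption: CHF 79500 ≤ CHF 83000, so full CHF 61000 applies
  Base: CHF 79500 − CHF 61000 = CHF 18500
  CHF 18500 × 19% = CHF 3515

CHF 22140 > CHF 3515, so the regular tax governs.

CHF 22140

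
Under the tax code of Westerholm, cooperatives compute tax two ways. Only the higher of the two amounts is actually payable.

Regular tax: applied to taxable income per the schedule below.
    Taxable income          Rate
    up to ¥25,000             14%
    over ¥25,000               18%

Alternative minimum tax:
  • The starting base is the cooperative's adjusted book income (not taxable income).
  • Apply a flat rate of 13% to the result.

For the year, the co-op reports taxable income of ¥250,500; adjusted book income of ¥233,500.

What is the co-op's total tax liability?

Regular tax:
  ¥25,000 × 14% = ¥3,500
  ¥225,500 × 18% = ¥40,590
  → ¥44,090

Alternative minimum tax:
  Base (adjusted book income): ¥233,500
  ¥233,500 × 13% = ¥30,355

¥44,090 > ¥30,355, so the regular tax governs.

¥44,090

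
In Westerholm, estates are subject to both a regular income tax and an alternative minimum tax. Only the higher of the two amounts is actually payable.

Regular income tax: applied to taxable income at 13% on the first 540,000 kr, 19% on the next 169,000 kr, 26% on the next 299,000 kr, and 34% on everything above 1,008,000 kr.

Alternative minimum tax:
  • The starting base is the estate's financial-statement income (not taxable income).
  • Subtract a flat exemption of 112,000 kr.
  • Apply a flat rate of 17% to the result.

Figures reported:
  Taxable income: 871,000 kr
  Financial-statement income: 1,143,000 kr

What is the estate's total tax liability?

175,270 kr

Alternative minimum tax:
  Base (financial-statement income): 1,143,000 kr
  Less exemption 112,000 kr → base 1,031,000 kr
  1,031,000 kr × 17% = 175,270 kr

Regular income tax:
  540,000 kr × 13% = 70,200 kr
  169,000 kr × 19% = 32,110 kr
  162,000 kr × 26% = 42,120 kr
  → 144,430 kr

175,270 kr > 144,430 kr, so the alternative minimum tax is the binding amount.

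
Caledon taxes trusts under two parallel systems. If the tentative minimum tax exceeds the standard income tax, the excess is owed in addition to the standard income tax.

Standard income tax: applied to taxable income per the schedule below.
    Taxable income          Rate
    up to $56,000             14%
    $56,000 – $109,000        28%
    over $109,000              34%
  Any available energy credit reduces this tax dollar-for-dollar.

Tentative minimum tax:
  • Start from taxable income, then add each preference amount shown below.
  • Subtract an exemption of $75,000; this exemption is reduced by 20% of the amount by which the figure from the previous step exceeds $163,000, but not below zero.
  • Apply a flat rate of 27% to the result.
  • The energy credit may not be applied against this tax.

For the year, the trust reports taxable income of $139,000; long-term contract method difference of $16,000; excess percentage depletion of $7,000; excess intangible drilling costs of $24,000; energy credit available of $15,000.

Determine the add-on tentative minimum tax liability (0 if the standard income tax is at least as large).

$13,332

Tentative minimum tax:
  Adjusted income: $139,000 + $16,000 + $7,000 + $24,000 = $186,000
  Exemption: $75,000 − 20% × ($186,000 − $163,000) = $75,000 − $4,600 = $70,400
  Base: $186,000 − $70,400 = $115,600
  $115,600 × 27% = $31,212

Standard income tax:
  $56,000 × 14% = $7,840
  $53,000 × 28% = $14,840
  $30,000 × 34% = $10,200
  → $32,880
  Less energy credit $15,000 → $17,880

Excess of tentative minimum tax over standard income tax: $31,212 − $17,880 = $13,332.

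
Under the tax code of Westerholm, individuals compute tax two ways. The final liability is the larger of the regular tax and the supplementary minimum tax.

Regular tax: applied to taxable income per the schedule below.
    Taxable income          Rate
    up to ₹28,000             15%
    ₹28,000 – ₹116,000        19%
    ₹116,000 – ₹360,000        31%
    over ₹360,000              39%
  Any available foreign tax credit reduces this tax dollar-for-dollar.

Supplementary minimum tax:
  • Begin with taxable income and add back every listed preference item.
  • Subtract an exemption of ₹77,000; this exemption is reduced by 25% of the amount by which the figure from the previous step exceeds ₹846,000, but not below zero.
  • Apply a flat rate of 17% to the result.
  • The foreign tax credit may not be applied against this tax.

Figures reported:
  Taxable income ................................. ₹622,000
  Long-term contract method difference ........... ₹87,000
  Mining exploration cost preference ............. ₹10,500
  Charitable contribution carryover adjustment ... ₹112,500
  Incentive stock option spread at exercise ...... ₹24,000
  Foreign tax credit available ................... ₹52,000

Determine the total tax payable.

Regular tax:
  ₹28,000 × 15% = ₹4,200
  ₹88,000 × 19% = ₹16,720
  ₹244,000 × 31% = ₹75,640
  ₹262,000 × 39% = ₹102,180
  → ₹198,740
  Less foreign tax credit ₹52,000 → ₹146,740

Supplementary minimum tax:
  Adjusted income: ₹622,000 + ₹87,000 + ₹10,500 + ₹112,500 + ₹24,000 = ₹856,000
  Exemption: ₹77,000 − 25% × (₹856,000 − ₹846,000) = ₹77,000 − ₹2,500 = ₹74,500
  Base: ₹856,000 − ₹74,500 = ₹781,500
  ₹781,500 × 17% = ₹132,855

₹146,740 > ₹132,855, so the regular tax governs.

₹146,740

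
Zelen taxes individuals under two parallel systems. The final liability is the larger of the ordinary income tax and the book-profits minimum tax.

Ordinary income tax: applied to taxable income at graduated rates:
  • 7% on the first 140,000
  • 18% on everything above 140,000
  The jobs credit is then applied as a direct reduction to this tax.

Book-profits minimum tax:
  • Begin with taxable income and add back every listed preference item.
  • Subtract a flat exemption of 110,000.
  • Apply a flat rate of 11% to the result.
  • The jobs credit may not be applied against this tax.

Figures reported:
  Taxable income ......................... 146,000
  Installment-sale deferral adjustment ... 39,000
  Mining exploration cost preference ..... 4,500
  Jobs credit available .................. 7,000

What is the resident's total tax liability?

Ordinary income tax:
  140,000 × 7% = 9,800
  6,000 × 18% = 1,080
  → 10,880
  Less jobs credit 7,000 → 3,880

Book-profits minimum tax:
  Adjusted income: 146,000 + 39,000 + 4,500 = 189,500
  Less exemption 110,000 → base 79,500
  79,500 × 11% = 8,745

8,745 > 3,880, so the book-profits minimum tax is the binding amount.

8,745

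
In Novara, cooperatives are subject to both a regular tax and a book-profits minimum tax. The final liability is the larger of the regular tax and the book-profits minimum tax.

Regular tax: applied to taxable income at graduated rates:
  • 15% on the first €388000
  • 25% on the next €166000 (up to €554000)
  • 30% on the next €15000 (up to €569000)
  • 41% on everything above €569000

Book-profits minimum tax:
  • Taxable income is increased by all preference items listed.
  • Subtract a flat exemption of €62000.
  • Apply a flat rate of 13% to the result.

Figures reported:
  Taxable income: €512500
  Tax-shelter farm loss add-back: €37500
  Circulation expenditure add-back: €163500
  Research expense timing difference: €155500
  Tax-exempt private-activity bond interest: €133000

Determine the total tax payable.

Book-profits minimum tax:
  Adjusted income: €512500 + €37500 + €163500 + €155500 + €133000 = €1002000
  Less exemption €62000 → base €940000
  €940000 × 13% = €122200

Regular tax:
  €388000 × 15% = €58200
  €124500 × 25% = €31125
  → €89325

€122200 > €89325, so the book-profits minimum tax is the binding amount.

€122200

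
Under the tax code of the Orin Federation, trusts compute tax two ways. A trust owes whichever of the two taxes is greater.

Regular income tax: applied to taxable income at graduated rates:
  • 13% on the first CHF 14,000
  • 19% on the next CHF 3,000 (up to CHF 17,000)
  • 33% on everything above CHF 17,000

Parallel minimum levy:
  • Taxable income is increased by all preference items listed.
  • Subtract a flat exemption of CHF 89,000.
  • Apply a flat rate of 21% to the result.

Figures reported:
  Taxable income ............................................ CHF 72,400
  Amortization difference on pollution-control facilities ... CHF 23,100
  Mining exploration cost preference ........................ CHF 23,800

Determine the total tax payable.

Parallel minimum levy:
  Adjusted income: CHF 72,400 + CHF 23,100 + CHF 23,800 = CHF 119,300
  Less exemption CHF 89,000 → base CHF 30,300
  CHF 30,300 × 21% = CHF 6,363

Regular income tax:
  CHF 14,000 × 13% = CHF 1,820
  CHF 3,000 × 19% = CHF 570
  CHF 55,400 × 33% = CHF 18,282
  → CHF 20,672

CHF 20,672 > CHF 6,363, so the regular income tax governs.

CHF 20,672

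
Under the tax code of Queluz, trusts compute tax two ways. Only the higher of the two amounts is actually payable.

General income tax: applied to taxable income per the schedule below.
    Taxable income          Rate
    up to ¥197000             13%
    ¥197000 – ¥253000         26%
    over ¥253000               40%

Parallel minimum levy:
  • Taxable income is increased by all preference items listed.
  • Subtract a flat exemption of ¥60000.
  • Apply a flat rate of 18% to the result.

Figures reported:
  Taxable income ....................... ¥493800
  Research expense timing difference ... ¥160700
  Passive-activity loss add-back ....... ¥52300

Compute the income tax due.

¥136490

Parallel minimum levy:
  Adjusted income: ¥493800 + ¥160700 + ¥52300 = ¥706800
  Less exemption ¥60000 → base ¥646800
  ¥646800 × 18% = ¥116424

General income tax:
  ¥197000 × 13% = ¥25610
  ¥56000 × 26% = ¥14560
  ¥240800 × 40% = ¥96320
  → ¥136490

¥136490 > ¥116424, so the general income tax governs.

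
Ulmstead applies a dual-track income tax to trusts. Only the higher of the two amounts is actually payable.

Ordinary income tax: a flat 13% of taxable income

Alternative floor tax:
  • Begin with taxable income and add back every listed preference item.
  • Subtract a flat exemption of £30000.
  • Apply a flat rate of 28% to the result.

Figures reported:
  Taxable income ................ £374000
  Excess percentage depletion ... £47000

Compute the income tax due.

£109480

Alternative floor tax:
  Adjusted income: £374000 + £47000 = £421000
  Less exemption £30000 → base £391000
  £391000 × 28% = £109480

Ordinary income tax:
  £374000 × 13% = £48620

£109480 > £48620, so the alternative floor tax is the binding amount.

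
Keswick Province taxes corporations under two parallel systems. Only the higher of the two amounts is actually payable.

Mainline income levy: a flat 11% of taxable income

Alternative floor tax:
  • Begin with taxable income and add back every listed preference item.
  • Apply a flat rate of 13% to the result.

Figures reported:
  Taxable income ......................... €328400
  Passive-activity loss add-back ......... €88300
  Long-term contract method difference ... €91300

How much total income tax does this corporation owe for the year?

Alternative floor tax:
  Adjusted income: €328400 + €88300 + €91300 = €508000
  €508000 × 13% = €66040

Mainline income levy:
  €328400 × 11% = €36124

€66040 > €36124, so the alternative floor tax is the binding amount.

€66040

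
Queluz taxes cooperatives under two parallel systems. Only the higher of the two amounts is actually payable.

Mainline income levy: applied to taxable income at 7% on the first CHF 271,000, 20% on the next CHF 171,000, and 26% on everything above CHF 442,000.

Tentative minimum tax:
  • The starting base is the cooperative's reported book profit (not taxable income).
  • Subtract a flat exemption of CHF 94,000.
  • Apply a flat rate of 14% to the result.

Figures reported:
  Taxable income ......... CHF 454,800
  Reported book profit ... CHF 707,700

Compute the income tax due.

Tentative minimum tax:
  Base (reported book profit): CHF 707,700
  Less exemption CHF 94,000 → base CHF 613,700
  CHF 613,700 × 14% = CHF 85,918

Mainline income levy:
  CHF 271,000 × 7% = CHF 18,970
  CHF 171,000 × 20% = CHF 34,200
  CHF 12,800 × 26% = CHF 3,328
  → CHF 56,498

CHF 85,918 > CHF 56,498, so the tentative minimum tax is the binding amount.

CHF 85,918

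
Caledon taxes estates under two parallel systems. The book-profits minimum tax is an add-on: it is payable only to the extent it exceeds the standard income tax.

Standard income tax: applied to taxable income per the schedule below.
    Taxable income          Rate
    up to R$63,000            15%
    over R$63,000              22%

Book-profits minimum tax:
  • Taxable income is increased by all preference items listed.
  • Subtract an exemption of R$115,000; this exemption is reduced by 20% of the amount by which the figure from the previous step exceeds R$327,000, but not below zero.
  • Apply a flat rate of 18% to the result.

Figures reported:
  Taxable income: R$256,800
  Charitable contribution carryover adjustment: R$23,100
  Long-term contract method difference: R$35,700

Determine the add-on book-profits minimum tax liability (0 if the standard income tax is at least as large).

R$0

Standard income tax:
  R$63,000 × 15% = R$9,450
  R$193,800 × 22% = R$42,636
  → R$52,086

Book-profits minimum tax:
  Adjusted income: R$256,800 + R$23,100 + R$35,700 = R$315,600
  Exemption: R$315,600 ≤ R$327,000, so full R$115,000 applies
  Base: R$315,600 − R$115,000 = R$200,600
  R$200,600 × 18% = R$36,108

R$36,108 ≤ R$52,086, so no add-on is due.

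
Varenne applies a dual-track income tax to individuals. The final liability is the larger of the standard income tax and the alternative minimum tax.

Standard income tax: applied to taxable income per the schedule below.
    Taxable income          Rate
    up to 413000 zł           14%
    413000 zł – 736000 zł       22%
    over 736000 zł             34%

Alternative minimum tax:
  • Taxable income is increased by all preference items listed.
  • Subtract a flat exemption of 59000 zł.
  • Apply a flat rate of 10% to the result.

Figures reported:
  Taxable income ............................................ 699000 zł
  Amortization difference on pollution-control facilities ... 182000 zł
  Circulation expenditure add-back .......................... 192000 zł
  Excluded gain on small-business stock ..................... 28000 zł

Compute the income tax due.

120740 zł

Alternative minimum tax:
  Adjusted income: 699000 zł + 182000 zł + 192000 zł + 28000 zł = 1101000 zł
  Less exemption 59000 zł → base 1042000 zł
  1042000 zł × 10% = 104200 zł

Standard income tax:
  413000 zł × 14% = 57820 zł
  286000 zł × 22% = 62920 zł
  → 120740 zł

120740 zł > 104200 zł, so the standard income tax governs.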